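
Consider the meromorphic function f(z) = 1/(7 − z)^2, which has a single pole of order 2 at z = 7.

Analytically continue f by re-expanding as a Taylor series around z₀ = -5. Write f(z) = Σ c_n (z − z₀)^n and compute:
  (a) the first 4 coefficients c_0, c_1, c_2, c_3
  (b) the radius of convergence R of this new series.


Let w = z − z₀, so z = z₀ + w.
Then 7 − z = 7 − (z₀ + w) = (7 − z₀) − w = 12 − w.
f(z) = 1/(12 − w)^2 = (1/(12)^2) · (1 − w/(12))^{−2}.
By the binomial series (1−u)^{−2} = Σ_{n≥0} C(n+1, 1) u^n for |u|<1, with u = w/(12):
  c_n = C(n+1, 1) / (12)^(n+2).
  c_0 = 1/(12)^2 = 1/144.
  c_1 = 2/(12)^3 = 1/864.
  c_2 = 3/(12)^4 = 1/6912.
  c_3 = 4/(12)^5 = 1/62208.
The series is valid for |w/d| < 1, i.e. |z − z₀| < |d|.
Radius of convergence: R = |7 − z₀| = |12| = 12 (distance from z₀ to the singularity z = 7).

c_0 = 1/144, c_1 = 1/864, c_2 = 1/6912, c_3 = 1/62208; R = 12.


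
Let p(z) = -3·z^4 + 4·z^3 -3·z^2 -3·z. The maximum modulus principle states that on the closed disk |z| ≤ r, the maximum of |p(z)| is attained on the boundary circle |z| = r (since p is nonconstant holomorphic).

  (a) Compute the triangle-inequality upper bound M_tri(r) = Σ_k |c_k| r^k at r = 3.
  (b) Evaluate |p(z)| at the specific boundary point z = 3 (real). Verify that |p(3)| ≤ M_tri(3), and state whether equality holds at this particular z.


Coefficients: c_0 = 0, c_1 = -3, c_2 = -3, c_3 = 4, c_4 = -3. Radius r = 3.
Part (a). Triangle bound: M_tri(r) = Σ_k |c_k| r^k
  = |0|·3^0 + |-3|·3^1 + |-3|·3^2 + |4|·3^3 + |-3|·3^4
  = 0 + 9 + 27 + 108 + 243 = 387.
This bounds M(r) := max_{|z|=r} |p(z)| from above; equality holds iff all terms c_k z^k can be made to align in phase at a single z on |z|=r.
Part (b). At z = 3 (real, on the circle |z| = r):
  p(3) = (0)·3^0 + (-3)·3^1 + (-3)·3^2 + (4)·3^3 + (-3)·3^4 = -171.
  |p(3)| = 171.
Check: |p(3)| = 171 ≤ 387 = M_tri(3). ✓ Equality does not hold at z = 3 (the coefficients have mixed signs, so the terms do not all align in phase there).

M_tri(3) = 387; |p(3)| = 171; equality at z=3: no.


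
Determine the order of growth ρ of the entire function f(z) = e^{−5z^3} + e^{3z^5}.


Each summand is entire of order 3 and 5 respectively (as in the single-exponential case). The order of a sum is at most the max of the orders, so ρ ≤ 5. For the lower bound: on |z|=r choose arg z so that 3z^5 is real positive; then |e^{3z^5}| = e^{3r^5} while |e^{-5z^3}| ≤ e^{5r^3} = o(e^{3r^5}). So |f| ≥ e^{3r^5}(1 − o(1)) and ρ ≥ 5. Hence ρ = max(3, 5) = 5.
Therefore ρ = 5.

Order ρ = 5.


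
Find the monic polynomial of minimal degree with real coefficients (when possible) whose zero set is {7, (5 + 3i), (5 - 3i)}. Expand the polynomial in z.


The polynomial is p(z) = ∏_{α ∈ S} (z − α), where S = {7, (5 + 3i), (5 - 3i)}.
Expanding the product yields: p(z) = z^3 -17·z^2 + 104·z -238.
Note conjugate pairs combine to real quadratics: (z − (5+3i))(z − (5−3i)) = z² − 10z + 34.
The resulting polynomial has degree 3 and real coefficients as required.

p(z) = z^3 -17·z^2 + 104·z -238.


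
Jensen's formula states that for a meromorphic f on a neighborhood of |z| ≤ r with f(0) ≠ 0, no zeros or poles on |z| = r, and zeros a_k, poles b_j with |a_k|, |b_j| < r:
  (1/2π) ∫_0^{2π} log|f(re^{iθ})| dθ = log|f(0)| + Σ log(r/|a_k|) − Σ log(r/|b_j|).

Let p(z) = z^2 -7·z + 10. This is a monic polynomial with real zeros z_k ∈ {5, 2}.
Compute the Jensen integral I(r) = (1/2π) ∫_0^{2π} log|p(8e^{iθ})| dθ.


Zeros: 2, 5; r = 8.
Inside |z| < r: 2, 5. Outside (|z| ≥ r): ∅.
p(0) = 10, so log|p(0)| = log(10) = 2.3026.
Apply Jensen: I(r) = log|p(0)| + Σ_k log(r/|z_k|), summed over zeros inside |z| < r.
  log(r/|z_k|) for z_k = 5: log(8/5) = 0.4700
  log(r/|z_k|) for z_k = 2: log(8/2) = 1.3863
Sum over inside zeros: 1.8563.
I(r) = log|p(0)| + (inside sum) = 2.3026 + 1.8563 = 4.1589.
Closed form (all zeros inside, monic): I(r) = n·log(r) = 2·log(8) = 4.1589. ✓

I(r) ≈ 4.1589.


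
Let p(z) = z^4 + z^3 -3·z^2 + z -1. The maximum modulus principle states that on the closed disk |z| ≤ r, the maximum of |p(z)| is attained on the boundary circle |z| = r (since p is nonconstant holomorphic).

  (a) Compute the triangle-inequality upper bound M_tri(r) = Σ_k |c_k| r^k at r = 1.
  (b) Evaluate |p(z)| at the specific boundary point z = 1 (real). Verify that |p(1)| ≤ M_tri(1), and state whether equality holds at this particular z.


Coefficients: c_0 = -1, c_1 = 1, c_2 = -3, c_3 = 1, c_4 = 1. Radius r = 1.
Part (a). Triangle bound: M_tri(r) = Σ_k |c_k| r^k
  = |-1|·1^0 + |1|·1^1 + |-3|·1^2 + |1|·1^3 + |1|·1^4
  = 1 + 1 + 3 + 1 + 1 = 7.
This bounds M(r) := max_{|z|=r} |p(z)| from above; equality holds iff all terms c_k z^k can be made to align in phase at a single z on |z|=r.
Part (b). At z = 1 (real, on the circle |z| = r):
  p(1) = (-1)·1^0 + (1)·1^1 + (-3)·1^2 + (1)·1^3 + (1)·1^4 = -1.
  |p(1)| = 1.
Check: |p(1)| = 1 ≤ 7 = M_tri(1). ✓ Equality does not hold at z = 1 (the coefficients have mixed signs, so the terms do not all align in phase there).

M_tri(1) = 7; |p(1)| = 1; equality at z=1: no.


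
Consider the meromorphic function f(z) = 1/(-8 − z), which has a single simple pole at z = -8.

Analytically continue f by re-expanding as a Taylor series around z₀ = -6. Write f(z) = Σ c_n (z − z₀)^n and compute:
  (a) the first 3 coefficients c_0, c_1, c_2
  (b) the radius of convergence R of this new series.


Let w = z − z₀, so z = z₀ + w.
Then -8 − z = -8 − (z₀ + w) = (-8 − z₀) − w = -2 − w.
f(z) = 1/(-2 − w) = (1/(-2)) · 1/(1 − w/(-2)) = Σ_{n≥0} w^n / (-2)^(n+1).
So c_n = 1/(-2)^(n+1):
  c_0 = 1/(-2)^1 = -1/2.
  c_1 = 1/(-2)^2 = 1/4.
  c_2 = 1/(-2)^3 = -1/8.
The series is valid for |w/d| < 1, i.e. |z − z₀| < |d|.
Radius of convergence: R = |-8 − z₀| = |-2| = 2 (distance from z₀ to the singularity z = -8).

c_0 = -1/2, c_1 = 1/4, c_2 = -1/8; R = 2.


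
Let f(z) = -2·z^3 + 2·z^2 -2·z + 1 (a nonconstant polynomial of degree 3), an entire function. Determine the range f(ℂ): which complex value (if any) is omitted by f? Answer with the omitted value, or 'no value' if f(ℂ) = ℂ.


Little Picard bounds the complement of f(ℂ) to at most one point.
For every w ∈ ℂ, the equation p(z) − w = 0 is a nonconstant polynomial in z and hence has at least one root by the fundamental theorem of algebra. So p is surjective onto ℂ, omitting no value.

Omitted value: no value.


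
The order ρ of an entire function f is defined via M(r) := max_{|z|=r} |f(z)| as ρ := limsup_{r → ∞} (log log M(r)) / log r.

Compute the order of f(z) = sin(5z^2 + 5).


Write sin(w) = (e^{iw} ± e^{−iw})/(2 or 2i), so |sin(w)| ≤ e^{|w|}. With w = 5z^2 + 5, |w| ≤ 5r^2 + 5 on |z|=r, giving M(r) ≤ e^{5r^2 + 5} and ρ ≤ 2. For the lower bound, choose z on |z|=r with 5z^2 purely imaginary of modulus 5r^2; then |sin(5z^2 + 5)| grows like e^{5r^2}/2, so ρ ≥ 2. Hence ρ = 2.
Therefore ρ = 2.

Order ρ = 2.


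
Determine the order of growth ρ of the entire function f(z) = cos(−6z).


cos(w) is a linear combination of e^{iw} and e^{−iw} (or e^w, e^{−w} in the hyperbolic case), so |cos(w)| ≤ e^{|w|}. With w = −6z, |w| ≤ 6|z| + 0 = 6r + 0 on |z| = r, giving M(r) ≤ e^{6r + 0}, so ρ ≤ 1. On a suitable ray (z = it for sin/cos; z = t for sinh/cosh, t real → ∞), |cos(−6z)| grows like e^{6|t|}/2, so ρ ≥ 1. Hence ρ = 1.
Therefore ρ = 1.

Order ρ = 1.


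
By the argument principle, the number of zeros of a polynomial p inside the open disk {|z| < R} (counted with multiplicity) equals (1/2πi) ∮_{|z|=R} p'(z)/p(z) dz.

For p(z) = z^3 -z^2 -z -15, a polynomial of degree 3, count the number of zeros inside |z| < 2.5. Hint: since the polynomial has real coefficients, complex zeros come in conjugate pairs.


The zeros of p are: 3, (-1 + 2i), (-1 - 2i).
Their magnitudes are: 3, 2.236, 2.236.
Zeros with |z| < R = 2.5: (-1 + 2i), (-1 - 2i).
Count = 2.
By the argument principle, (1/2πi) ∮_{|z|=R} p'(z)/p(z) dz equals exactly this count.

Number of zeros inside |z| < 2.5: 2.


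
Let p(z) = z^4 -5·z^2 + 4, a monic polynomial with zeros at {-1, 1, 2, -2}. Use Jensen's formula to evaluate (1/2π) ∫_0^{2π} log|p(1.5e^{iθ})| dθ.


Zeros: -2, -1, 1, 2; r = 1.5.
Inside |z| < r: -1, 1. Outside (|z| ≥ r): -2, 2.
p(0) = 4, so log|p(0)| = log(4) = 1.3863.
Apply Jensen: I(r) = log|p(0)| + Σ_k log(r/|z_k|), summed over zeros inside |z| < r.
  log(r/|z_k|) for z_k = -1: log(1.5/1) = 0.4055
  log(r/|z_k|) for z_k = 1: log(1.5/1) = 0.4055
  Outside zeros (-2, 2) contribute nothing to the Jensen sum.
Sum over inside zeros: 0.8109.
I(r) = log|p(0)| + (inside sum) = 1.3863 + 0.8109 = 2.1972.
Note: since some zeros are outside |z| ≤ r, the simplified n·log(r) form does NOT apply — only the inside zeros contribute.

I(r) ≈ 2.1972.


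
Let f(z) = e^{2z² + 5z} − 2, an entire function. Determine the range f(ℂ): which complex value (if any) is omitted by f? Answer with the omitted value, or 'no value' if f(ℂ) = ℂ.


Little Picard bounds the complement of f(ℂ) to at most one point.
The exponent g(z) = 2z² + 5z is a nonconstant polynomial, hence surjective onto ℂ. So e^{g(z)} takes every value in {e^w : w ∈ ℂ} = ℂ ∖ {0}. Adding -2 shifts the range to ℂ ∖ {-2}. f omits exactly -2.

Omitted value: -2.


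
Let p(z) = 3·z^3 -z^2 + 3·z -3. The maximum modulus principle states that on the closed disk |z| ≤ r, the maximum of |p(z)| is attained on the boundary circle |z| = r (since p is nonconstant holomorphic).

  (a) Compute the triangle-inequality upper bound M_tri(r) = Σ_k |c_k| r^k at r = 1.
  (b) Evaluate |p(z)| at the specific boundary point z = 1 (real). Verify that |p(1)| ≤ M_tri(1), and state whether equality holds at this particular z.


Coefficients: c_0 = -3, c_1 = 3, c_2 = -1, c_3 = 3. Radius r = 1.
Part (a). Triangle bound: M_tri(r) = Σ_k |c_k| r^k
  = |-3|·1^0 + |3|·1^1 + |-1|·1^2 + |3|·1^3
  = 3 + 3 + 1 + 3 = 10.
This bounds M(r) := max_{|z|=r} |p(z)| from above; equality holds iff all terms c_k z^k can be made to align in phase at a single z on |z|=r.
Part (b). At z = 1 (real, on the circle |z| = r):
  p(1) = (-3)·1^0 + (3)·1^1 + (-1)·1^2 + (3)·1^3 = 2.
  |p(1)| = 2.
Check: |p(1)| = 2 ≤ 10 = M_tri(1). ✓ Equality does not hold at z = 1 (the coefficients have mixed signs, so the terms do not all align in phase there).

M_tri(1) = 10; |p(1)| = 2; equality at z=1: no.


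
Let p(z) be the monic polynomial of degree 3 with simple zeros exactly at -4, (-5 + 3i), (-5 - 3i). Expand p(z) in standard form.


The polynomial is p(z) = ∏_{α ∈ S} (z − α), where S = {-4, (-5 + 3i), (-5 - 3i)}.
Expanding the product yields: p(z) = z^3 + 14·z^2 + 74·z + 136.
Note conjugate pairs combine to real quadratics: (z − (-5+3i))(z − (-5−3i)) = z² + 10z + 34.
The resulting polynomial has degree 3 and real coefficients as required.

p(z) = z^3 + 14·z^2 + 74·z + 136.


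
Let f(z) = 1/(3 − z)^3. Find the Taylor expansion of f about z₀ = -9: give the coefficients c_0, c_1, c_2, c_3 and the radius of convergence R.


Let w = z − z₀, so z = z₀ + w.
Then 3 − z = 3 − (z₀ + w) = (3 − z₀) − w = 12 − w.
f(z) = 1/(12 − w)^3 = (1/(12)^3) · (1 − w/(12))^{−3}.
By the binomial series (1−u)^{−3} = Σ_{n≥0} C(n+2, 2) u^n for |u|<1, with u = w/(12):
  c_n = C(n+2, 2) / (12)^(n+3).
  c_0 = 1/(12)^3 = 1/1728.
  c_1 = 3/(12)^4 = 1/6912.
  c_2 = 6/(12)^5 = 1/41472.
  c_3 = 10/(12)^6 = 5/1492992.
The series is valid for |w/d| < 1, i.e. |z − z₀| < |d|.
Radius of convergence: R = |3 − z₀| = |12| = 12 (distance from z₀ to the singularity z = 3).

c_0 = 1/1728, c_1 = 1/6912, c_2 = 1/41472, c_3 = 5/1492992; R = 12.


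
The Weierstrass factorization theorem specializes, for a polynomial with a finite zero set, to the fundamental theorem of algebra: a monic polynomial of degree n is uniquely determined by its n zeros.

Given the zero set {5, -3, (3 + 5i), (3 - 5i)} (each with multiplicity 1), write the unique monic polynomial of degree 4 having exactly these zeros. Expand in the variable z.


The polynomial is p(z) = ∏_{α ∈ S} (z − α), where S = {5, -3, (3 + 5i), (3 - 5i)}.
Expanding the product yields: p(z) = z^4 -8·z^3 + 31·z^2 + 22·z -510.
Note conjugate pairs combine to real quadratics: (z − (3+5i))(z − (3−5i)) = z² − 6z + 34.
The resulting polynomial has degree 4 and real coefficients as required.

p(z) = z^4 -8·z^3 + 31·z^2 + 22·z -510.


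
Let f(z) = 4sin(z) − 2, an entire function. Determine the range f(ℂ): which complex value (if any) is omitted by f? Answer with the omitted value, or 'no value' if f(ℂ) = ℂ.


Little Picard bounds the complement of f(ℂ) to at most one point.
sin is entire and surjective onto ℂ: for every w ∈ ℂ, sin(ζ) = w has a solution ζ ∈ ℂ (e.g., via the complex inverse arcsin). With ζ = z this gives z = ζ/(1). Then 4·sin(z) takes every value in 4·ℂ = ℂ, and adding -2 is a bijection of ℂ. So f is surjective and omits no value. (Note: only on the real line is sin bounded by [−1, 1].)

Omitted value: no value.


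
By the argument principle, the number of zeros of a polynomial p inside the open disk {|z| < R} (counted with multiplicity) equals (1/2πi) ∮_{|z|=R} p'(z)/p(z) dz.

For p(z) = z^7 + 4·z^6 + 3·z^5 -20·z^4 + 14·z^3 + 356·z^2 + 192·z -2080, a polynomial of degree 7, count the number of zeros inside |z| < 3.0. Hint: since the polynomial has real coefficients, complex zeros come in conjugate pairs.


The zeros of p are: (-2 + 3i), (-2 - 3i), 2, (2 + 2i), (2 - 2i), (-3 + 1i), (-3 - 1i).
Their magnitudes are: 3.606, 3.606, 2, 2.828, 2.828, 3.162, 3.162.
Zeros with |z| < R = 3.0: 2, (2 + 2i), (2 - 2i).
Count = 3.
By the argument principle, (1/2πi) ∮_{|z|=R} p'(z)/p(z) dz equals exactly this count.

Number of zeros inside |z| < 3.0: 3.


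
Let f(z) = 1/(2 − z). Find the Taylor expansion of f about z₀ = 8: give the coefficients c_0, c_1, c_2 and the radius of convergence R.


Let w = z − z₀, so z = z₀ + w.
Then 2 − z = 2 − (z₀ + w) = (2 − z₀) − w = -6 − w.
f(z) = 1/(-6 − w) = (1/(-6)) · 1/(1 − w/(-6)) = Σ_{n≥0} w^n / (-6)^(n+1).
So c_n = 1/(-6)^(n+1):
  c_0 = 1/(-6)^1 = -1/6.
  c_1 = 1/(-6)^2 = 1/36.
  c_2 = 1/(-6)^3 = -1/216.
The series is valid for |w/d| < 1, i.e. |z − z₀| < |d|.
Radius of convergence: R = |2 − z₀| = |-6| = 6 (distance from z₀ to the singularity z = 2).

c_0 = -1/6, c_1 = 1/36, c_2 = -1/216; R = 6.


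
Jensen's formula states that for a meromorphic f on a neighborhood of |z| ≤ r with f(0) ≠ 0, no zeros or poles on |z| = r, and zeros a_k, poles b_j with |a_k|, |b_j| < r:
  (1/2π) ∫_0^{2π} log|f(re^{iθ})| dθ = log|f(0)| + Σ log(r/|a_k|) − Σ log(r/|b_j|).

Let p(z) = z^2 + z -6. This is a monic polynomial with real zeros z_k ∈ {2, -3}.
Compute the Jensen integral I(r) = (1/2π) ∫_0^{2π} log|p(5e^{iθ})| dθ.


Zeros: -3, 2; r = 5.
Inside |z| < r: -3, 2. Outside (|z| ≥ r): ∅.
p(0) = -6, so log|p(0)| = log(6) = 1.7918.
Apply Jensen: I(r) = log|p(0)| + Σ_k log(r/|z_k|), summed over zeros inside |z| < r.
  log(r/|z_k|) for z_k = 2: log(5/2) = 0.9163
  log(r/|z_k|) for z_k = -3: log(5/3) = 0.5108
Sum over inside zeros: 1.4271.
I(r) = log|p(0)| + (inside sum) = 1.7918 + 1.4271 = 3.2189.
Closed form (all zeros inside, monic): I(r) = n·log(r) = 2·log(5) = 3.2189. ✓

I(r) ≈ 3.2189.


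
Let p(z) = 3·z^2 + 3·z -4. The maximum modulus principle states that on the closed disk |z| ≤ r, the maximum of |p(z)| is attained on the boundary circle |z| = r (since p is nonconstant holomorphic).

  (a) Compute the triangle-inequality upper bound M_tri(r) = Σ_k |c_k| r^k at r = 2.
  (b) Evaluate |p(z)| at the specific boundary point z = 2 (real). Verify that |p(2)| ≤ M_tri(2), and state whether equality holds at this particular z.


Coefficients: c_0 = -4, c_1 = 3, c_2 = 3. Radius r = 2.
Part (a). Triangle bound: M_tri(r) = Σ_k |c_k| r^k
  = |-4|·2^0 + |3|·2^1 + |3|·2^2
  = 4 + 6 + 12 = 22.
This bounds M(r) := max_{|z|=r} |p(z)| from above; equality holds iff all terms c_k z^k can be made to align in phase at a single z on |z|=r.
Part (b). At z = 2 (real, on the circle |z| = r):
  p(2) = (-4)·2^0 + (3)·2^1 + (3)·2^2 = 14.
  |p(2)| = 14.
Check: |p(2)| = 14 ≤ 22 = M_tri(2). ✓ Equality does not hold at z = 2 (the coefficients have mixed signs, so the terms do not all align in phase there).

M_tri(2) = 22; |p(2)| = 14; equality at z=2: no.


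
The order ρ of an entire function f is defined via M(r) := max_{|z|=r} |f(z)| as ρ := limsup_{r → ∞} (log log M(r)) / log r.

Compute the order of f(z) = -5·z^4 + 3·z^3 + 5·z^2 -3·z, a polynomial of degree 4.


|f(z)| ≤ Σ|c_k|·r^k = O(r^4) as r → ∞. Polynomial growth is O(e^{r^ε}) for every ε > 0 (since r^4/e^{r^ε} → 0), so ρ ≤ ε for all ε > 0, i.e. ρ = 0. Every nonconstant polynomial has order 0.
Therefore ρ = 0.

Order ρ = 0.


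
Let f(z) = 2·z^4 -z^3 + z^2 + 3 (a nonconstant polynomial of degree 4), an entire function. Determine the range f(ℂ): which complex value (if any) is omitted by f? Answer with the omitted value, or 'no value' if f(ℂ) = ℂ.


Little Picard bounds the complement of f(ℂ) to at most one point.
For every w ∈ ℂ, the equation p(z) − w = 0 is a nonconstant polynomial in z and hence has at least one root by the fundamental theorem of algebra. So p is surjective onto ℂ, omitting no value.

Omitted value: no value.


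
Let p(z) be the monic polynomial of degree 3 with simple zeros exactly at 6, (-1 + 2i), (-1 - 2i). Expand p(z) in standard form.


The polynomial is p(z) = ∏_{α ∈ S} (z − α), where S = {6, (-1 + 2i), (-1 - 2i)}.
Expanding the product yields: p(z) = z^3 -4·z^2 -7·z -30.
Note conjugate pairs combine to real quadratics: (z − (-1+2i))(z − (-1−2i)) = z² + 2z + 5.
The resulting polynomial has degree 3 and real coefficients as required.

p(z) = z^3 -4·z^2 -7·z -30.


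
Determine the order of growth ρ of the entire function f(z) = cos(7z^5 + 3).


Write cos(w) = (e^{iw} ± e^{−iw})/(2 or 2i), so |cos(w)| ≤ e^{|w|}. With w = 7z^5 + 3, |w| ≤ 7r^5 + 3 on |z|=r, giving M(r) ≤ e^{7r^5 + 3} and ρ ≤ 5. For the lower bound, choose z on |z|=r with 7z^5 purely imaginary of modulus 7r^5; then |cos(7z^5 + 3)| grows like e^{7r^5}/2, so ρ ≥ 5. Hence ρ = 5.
Therefore ρ = 5.

Order ρ = 5.


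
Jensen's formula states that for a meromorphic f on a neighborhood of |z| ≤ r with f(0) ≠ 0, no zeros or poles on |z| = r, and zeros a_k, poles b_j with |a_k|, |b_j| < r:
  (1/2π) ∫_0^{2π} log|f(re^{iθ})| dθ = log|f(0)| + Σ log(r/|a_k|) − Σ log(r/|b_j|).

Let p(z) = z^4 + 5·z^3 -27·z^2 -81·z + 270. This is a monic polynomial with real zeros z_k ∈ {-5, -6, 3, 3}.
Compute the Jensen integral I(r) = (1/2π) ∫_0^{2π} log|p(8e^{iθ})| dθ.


Zeros: -6, -5, 3, 3; r = 8.
Inside |z| < r: -6, -5, 3, 3. Outside (|z| ≥ r): ∅.
p(0) = 270, so log|p(0)| = log(270) = 5.5984.
Apply Jensen: I(r) = log|p(0)| + Σ_k log(r/|z_k|), summed over zeros inside |z| < r.
  log(r/|z_k|) for z_k = -5: log(8/5) = 0.4700
  log(r/|z_k|) for z_k = -6: log(8/6) = 0.2877
  log(r/|z_k|) for z_k = 3: log(8/3) = 0.9808
  log(r/|z_k|) for z_k = 3: log(8/3) = 0.9808
Sum over inside zeros: 2.7193.
I(r) = log|p(0)| + (inside sum) = 5.5984 + 2.7193 = 8.3178.
Closed form (all zeros inside, monic): I(r) = n·log(r) = 4·log(8) = 8.3178. ✓

I(r) ≈ 8.3178.


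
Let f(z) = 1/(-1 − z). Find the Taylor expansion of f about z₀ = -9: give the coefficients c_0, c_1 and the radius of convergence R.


Let w = z − z₀, so z = z₀ + w.
Then -1 − z = -1 − (z₀ + w) = (-1 − z₀) − w = 8 − w.
f(z) = 1/(8 − w) = (1/(8)) · 1/(1 − w/(8)) = Σ_{n≥0} w^n / (8)^(n+1).
So c_n = 1/(8)^(n+1):
  c_0 = 1/(8)^1 = 1/8.
  c_1 = 1/(8)^2 = 1/64.
The series is valid for |w/d| < 1, i.e. |z − z₀| < |d|.
Radius of convergence: R = |-1 − z₀| = |8| = 8 (distance from z₀ to the singularity z = -1).

c_0 = 1/8, c_1 = 1/64; R = 8.


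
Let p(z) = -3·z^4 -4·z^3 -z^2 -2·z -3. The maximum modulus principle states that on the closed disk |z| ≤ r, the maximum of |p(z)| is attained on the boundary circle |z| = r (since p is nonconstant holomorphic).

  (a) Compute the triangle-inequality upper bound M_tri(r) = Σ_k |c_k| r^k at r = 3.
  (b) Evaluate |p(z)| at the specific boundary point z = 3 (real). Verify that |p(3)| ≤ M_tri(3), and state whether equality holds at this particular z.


Coefficients: c_0 = -3, c_1 = -2, c_2 = -1, c_3 = -4, c_4 = -3. Radius r = 3.
Part (a). Triangle bound: M_tri(r) = Σ_k |c_k| r^k
  = |-3|·3^0 + |-2|·3^1 + |-1|·3^2 + |-4|·3^3 + |-3|·3^4
  = 3 + 6 + 9 + 108 + 243 = 369.
This bounds M(r) := max_{|z|=r} |p(z)| from above; equality holds iff all terms c_k z^k can be made to align in phase at a single z on |z|=r.
Part (b). At z = 3 (real, on the circle |z| = r):
  p(3) = (-3)·3^0 + (-2)·3^1 + (-1)·3^2 + (-4)·3^3 + (-3)·3^4 = -369.
  |p(3)| = 369.
Since all nonzero coefficients share the same sign, |p(3)| = 369 = M_tri(3); the triangle bound is attained at z = 3, so in fact M(r) = 369.

M_tri(3) = 369; |p(3)| = 369; equality at z=3: yes.


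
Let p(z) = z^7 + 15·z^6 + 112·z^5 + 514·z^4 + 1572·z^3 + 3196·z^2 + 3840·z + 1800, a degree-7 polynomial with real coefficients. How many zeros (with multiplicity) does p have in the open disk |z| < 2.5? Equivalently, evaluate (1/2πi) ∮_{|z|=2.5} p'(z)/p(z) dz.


The zeros of p are: -1, (-3 + 3i), (-3 - 3i), (-1 + 3i), (-1 - 3i), (-3 + 1i), (-3 - 1i).
Their magnitudes are: 1, 4.243, 4.243, 3.162, 3.162, 3.162, 3.162.
Zeros with |z| < R = 2.5: -1.
Count = 1.
By the argument principle, (1/2πi) ∮_{|z|=R} p'(z)/p(z) dz equals exactly this count.

Number of zeros inside |z| < 2.5: 1.


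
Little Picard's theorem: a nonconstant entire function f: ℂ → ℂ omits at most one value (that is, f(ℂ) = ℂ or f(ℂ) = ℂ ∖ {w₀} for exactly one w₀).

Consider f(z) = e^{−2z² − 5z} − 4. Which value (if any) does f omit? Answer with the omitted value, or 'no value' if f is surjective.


Little Picard bounds the complement of f(ℂ) to at most one point.
The exponent g(z) = −2z² − 5z is a nonconstant polynomial, hence surjective onto ℂ. So e^{g(z)} takes every value in {e^w : w ∈ ℂ} = ℂ ∖ {0}. Adding -4 shifts the range to ℂ ∖ {-4}. f omits exactly -4.

Omitted value: -4.


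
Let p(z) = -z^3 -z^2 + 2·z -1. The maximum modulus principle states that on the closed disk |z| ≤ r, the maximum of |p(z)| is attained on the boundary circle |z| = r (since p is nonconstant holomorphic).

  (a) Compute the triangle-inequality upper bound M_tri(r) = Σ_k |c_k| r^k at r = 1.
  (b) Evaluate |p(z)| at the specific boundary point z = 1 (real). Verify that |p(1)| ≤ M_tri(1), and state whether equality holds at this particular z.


Coefficients: c_0 = -1, c_1 = 2, c_2 = -1, c_3 = -1. Radius r = 1.
Part (a). Triangle bound: M_tri(r) = Σ_k |c_k| r^k
  = |-1|·1^0 + |2|·1^1 + |-1|·1^2 + |-1|·1^3
  = 1 + 2 + 1 + 1 = 5.
This bounds M(r) := max_{|z|=r} |p(z)| from above; equality holds iff all terms c_k z^k can be made to align in phase at a single z on |z|=r.
Part (b). At z = 1 (real, on the circle |z| = r):
  p(1) = (-1)·1^0 + (2)·1^1 + (-1)·1^2 + (-1)·1^3 = -1.
  |p(1)| = 1.
Check: |p(1)| = 1 ≤ 5 = M_tri(1). ✓ Equality does not hold at z = 1 (the coefficients have mixed signs, so the terms do not all align in phase there).

M_tri(1) = 5; |p(1)| = 1; equality at z=1: no.


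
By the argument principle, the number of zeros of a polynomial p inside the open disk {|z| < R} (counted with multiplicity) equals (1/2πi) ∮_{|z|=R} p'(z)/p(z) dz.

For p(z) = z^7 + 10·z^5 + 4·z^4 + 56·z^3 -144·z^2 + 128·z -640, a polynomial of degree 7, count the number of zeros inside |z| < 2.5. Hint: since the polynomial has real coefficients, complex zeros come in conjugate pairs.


The zeros of p are: (1 + 3i), (1 - 3i), 2, (-2 + 2i), (-2 - 2i), (0 + 2i), (0 - 2i).
Their magnitudes are: 3.162, 3.162, 2, 2.828, 2.828, 2, 2.
Zeros with |z| < R = 2.5: 2, (0 + 2i), (0 - 2i).
Count = 3.
By the argument principle, (1/2πi) ∮_{|z|=R} p'(z)/p(z) dz equals exactly this count.

Number of zeros inside |z| < 2.5: 3.


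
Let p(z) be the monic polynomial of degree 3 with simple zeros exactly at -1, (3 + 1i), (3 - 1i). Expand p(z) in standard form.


The polynomial is p(z) = ∏_{α ∈ S} (z − α), where S = {-1, (3 + 1i), (3 - 1i)}.
Expanding the product yields: p(z) = z^3 -5·z^2 + 4·z + 10.
Note conjugate pairs combine to real quadratics: (z − (3+1i))(z − (3−1i)) = z² − 6z + 10.
The resulting polynomial has degree 3 and real coefficients as required.

p(z) = z^3 -5·z^2 + 4·z + 10.


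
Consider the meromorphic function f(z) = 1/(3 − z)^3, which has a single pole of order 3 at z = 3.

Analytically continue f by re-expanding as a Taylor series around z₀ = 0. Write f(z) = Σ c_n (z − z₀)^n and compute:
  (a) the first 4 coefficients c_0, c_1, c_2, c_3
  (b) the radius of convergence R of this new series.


Let w = z − z₀, so z = z₀ + w.
Then 3 − z = 3 − (z₀ + w) = (3 − z₀) − w = 3 − w.
f(z) = 1/(3 − w)^3 = (1/(3)^3) · (1 − w/(3))^{−3}.
By the binomial series (1−u)^{−3} = Σ_{n≥0} C(n+2, 2) u^n for |u|<1, with u = w/(3):
  c_n = C(n+2, 2) / (3)^(n+3).
  c_0 = 1/(3)^3 = 1/27.
  c_1 = 3/(3)^4 = 1/27.
  c_2 = 6/(3)^5 = 2/81.
  c_3 = 10/(3)^6 = 10/729.
The series is valid for |w/d| < 1, i.e. |z − z₀| < |d|.
Radius of convergence: R = |3 − z₀| = |3| = 3 (distance from z₀ to the singularity z = 3).

c_0 = 1/27, c_1 = 1/27, c_2 = 2/81, c_3 = 10/729; R = 3.


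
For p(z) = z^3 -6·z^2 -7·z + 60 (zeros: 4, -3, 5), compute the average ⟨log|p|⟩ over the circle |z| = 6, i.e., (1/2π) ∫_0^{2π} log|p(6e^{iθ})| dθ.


Zeros: -3, 4, 5; r = 6.
Inside |z| < r: -3, 4, 5. Outside (|z| ≥ r): ∅.
p(0) = 60, so log|p(0)| = log(60) = 4.0943.
Apply Jensen: I(r) = log|p(0)| + Σ_k log(r/|z_k|), summed over zeros inside |z| < r.
  log(r/|z_k|) for z_k = 4: log(6/4) = 0.4055
  log(r/|z_k|) for z_k = -3: log(6/3) = 0.6931
  log(r/|z_k|) for z_k = 5: log(6/5) = 0.1823
Sum over inside zeros: 1.2809.
I(r) = log|p(0)| + (inside sum) = 4.0943 + 1.2809 = 5.3753.
Closed form (all zeros inside, monic): I(r) = n·log(r) = 3·log(6) = 5.3753. ✓

I(r) ≈ 5.3753.


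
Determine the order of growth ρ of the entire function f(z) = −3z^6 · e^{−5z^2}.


M(r) = max_{|z|=r} |-3|·|z|^6·|e^{−5z^2}| = 3·r^6 · e^{5r^2} (the factors attain their maxima compatibly on |z|=r). Then log M(r) = log 3 + 6·log r + 5r^2, dominated by the last term, so log log M(r) ~ 2·log r. The polynomial factor -3z^6 contributes only a log r term and does not affect the order. ρ = 2.
Therefore ρ = 2.

Order ρ = 2.


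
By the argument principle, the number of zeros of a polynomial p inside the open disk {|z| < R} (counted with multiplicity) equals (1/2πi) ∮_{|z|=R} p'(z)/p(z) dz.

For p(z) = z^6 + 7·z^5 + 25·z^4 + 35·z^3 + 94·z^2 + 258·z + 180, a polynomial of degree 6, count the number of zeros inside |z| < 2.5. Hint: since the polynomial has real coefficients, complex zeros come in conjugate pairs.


The zeros of p are: (1 + 2i), (1 - 2i), -1, (-3 + 3i), (-3 - 3i), -2.
Their magnitudes are: 2.236, 2.236, 1, 4.243, 4.243, 2.
Zeros with |z| < R = 2.5: (1 + 2i), (1 - 2i), -1, -2.
Count = 4.
By the argument principle, (1/2πi) ∮_{|z|=R} p'(z)/p(z) dz equals exactly this count.

Number of zeros inside |z| < 2.5: 4.


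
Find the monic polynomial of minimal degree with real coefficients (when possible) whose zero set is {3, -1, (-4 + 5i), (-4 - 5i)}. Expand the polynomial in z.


The polynomial is p(z) = ∏_{α ∈ S} (z − α), where S = {3, -1, (-4 + 5i), (-4 - 5i)}.
Expanding the product yields: p(z) = z^4 + 6·z^3 + 22·z^2 -106·z -123.
Note conjugate pairs combine to real quadratics: (z − (-4+5i))(z − (-4−5i)) = z² + 8z + 41.
The resulting polynomial has degree 4 and real coefficients as required.

p(z) = z^4 + 6·z^3 + 22·z^2 -106·z -123.


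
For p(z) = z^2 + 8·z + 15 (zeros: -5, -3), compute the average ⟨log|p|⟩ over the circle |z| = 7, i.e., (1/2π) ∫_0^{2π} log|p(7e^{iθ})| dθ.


Zeros: -5, -3; r = 7.
Inside |z| < r: -5, -3. Outside (|z| ≥ r): ∅.
p(0) = 15, so log|p(0)| = log(15) = 2.7081.
Apply Jensen: I(r) = log|p(0)| + Σ_k log(r/|z_k|), summed over zeros inside |z| < r.
  log(r/|z_k|) for z_k = -5: log(7/5) = 0.3365
  log(r/|z_k|) for z_k = -3: log(7/3) = 0.8473
Sum over inside zeros: 1.1838.
I(r) = log|p(0)| + (inside sum) = 2.7081 + 1.1838 = 3.8918.
Closed form (all zeros inside, monic): I(r) = n·log(r) = 2·log(7) = 3.8918. ✓

I(r) ≈ 3.8918.


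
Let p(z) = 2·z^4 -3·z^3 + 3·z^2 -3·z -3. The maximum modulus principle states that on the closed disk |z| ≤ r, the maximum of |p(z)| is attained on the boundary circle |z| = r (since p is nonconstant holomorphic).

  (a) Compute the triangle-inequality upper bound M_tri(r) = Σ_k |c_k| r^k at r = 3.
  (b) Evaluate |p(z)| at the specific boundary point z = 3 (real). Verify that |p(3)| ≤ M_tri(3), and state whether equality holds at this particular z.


Coefficients: c_0 = -3, c_1 = -3, c_2 = 3, c_3 = -3, c_4 = 2. Radius r = 3.
Part (a). Triangle bound: M_tri(r) = Σ_k |c_k| r^k
  = |-3|·3^0 + |-3|·3^1 + |3|·3^2 + |-3|·3^3 + |2|·3^4
  = 3 + 9 + 27 + 81 + 162 = 282.
This bounds M(r) := max_{|z|=r} |p(z)| from above; equality holds iff all terms c_k z^k can be made to align in phase at a single z on |z|=r.
Part (b). At z = 3 (real, on the circle |z| = r):
  p(3) = (-3)·3^0 + (-3)·3^1 + (3)·3^2 + (-3)·3^3 + (2)·3^4 = 96.
  |p(3)| = 96.
Check: |p(3)| = 96 ≤ 282 = M_tri(3). ✓ Equality does not hold at z = 3 (the coefficients have mixed signs, so the terms do not all align in phase there).

M_tri(3) = 282; |p(3)| = 96; equality at z=3: no.


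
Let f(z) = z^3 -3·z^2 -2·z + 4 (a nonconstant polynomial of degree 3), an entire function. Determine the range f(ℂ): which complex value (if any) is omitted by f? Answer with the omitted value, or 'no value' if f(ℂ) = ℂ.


Little Picard bounds the complement of f(ℂ) to at most one point.
For every w ∈ ℂ, the equation p(z) − w = 0 is a nonconstant polynomial in z and hence has at least one root by the fundamental theorem of algebra. So p is surjective onto ℂ, omitting no value.

Omitted value: no value.


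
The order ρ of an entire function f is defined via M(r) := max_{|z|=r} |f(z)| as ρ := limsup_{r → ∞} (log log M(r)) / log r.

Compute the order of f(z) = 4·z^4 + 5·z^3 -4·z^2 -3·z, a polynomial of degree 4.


|f(z)| ≤ Σ|c_k|·r^k = O(r^4) as r → ∞. Polynomial growth is O(e^{r^ε}) for every ε > 0 (since r^4/e^{r^ε} → 0), so ρ ≤ ε for all ε > 0, i.e. ρ = 0. Every nonconstant polynomial has order 0.
Therefore ρ = 0.

Order ρ = 0.


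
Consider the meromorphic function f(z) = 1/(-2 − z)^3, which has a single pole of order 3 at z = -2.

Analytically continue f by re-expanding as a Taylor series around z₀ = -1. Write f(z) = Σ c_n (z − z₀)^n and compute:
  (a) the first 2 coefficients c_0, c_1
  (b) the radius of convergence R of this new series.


Let w = z − z₀, so z = z₀ + w.
Then -2 − z = -2 − (z₀ + w) = (-2 − z₀) − w = -1 − w.
f(z) = 1/(-1 − w)^3 = (1/(-1)^3) · (1 − w/(-1))^{−3}.
By the binomial series (1−u)^{−3} = Σ_{n≥0} C(n+2, 2) u^n for |u|<1, with u = w/(-1):
  c_n = C(n+2, 2) / (-1)^(n+3).
  c_0 = 1/(-1)^3 = -1.
  c_1 = 3/(-1)^4 = 3.
The series is valid for |w/d| < 1, i.e. |z − z₀| < |d|.
Radius of convergence: R = |-2 − z₀| = |-1| = 1 (distance from z₀ to the singularity z = -2).

c_0 = -1, c_1 = 3; R = 1.


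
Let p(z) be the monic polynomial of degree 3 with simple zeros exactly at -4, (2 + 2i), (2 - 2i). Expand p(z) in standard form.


The polynomial is p(z) = ∏_{α ∈ S} (z − α), where S = {-4, (2 + 2i), (2 - 2i)}.
Expanding the product yields: p(z) = z^3 -8·z + 32.
Note conjugate pairs combine to real quadratics: (z − (2+2i))(z − (2−2i)) = z² − 4z + 8.
The resulting polynomial has degree 3 and real coefficients as required.

p(z) = z^3 -8·z + 32.


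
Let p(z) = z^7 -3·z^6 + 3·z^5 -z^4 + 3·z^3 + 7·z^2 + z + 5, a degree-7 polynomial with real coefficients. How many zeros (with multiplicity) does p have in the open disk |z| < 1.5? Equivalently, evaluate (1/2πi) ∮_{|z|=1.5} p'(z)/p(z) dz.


The zeros of p are: (0 + 1i), (0 - 1i), (2 + 1i), (2 - 1i), -1, (0 + 1i), (0 - 1i).
Their magnitudes are: 1, 1, 2.236, 2.236, 1, 1, 1.
Zeros with |z| < R = 1.5: (0 + 1i), (0 - 1i), -1, (0 + 1i), (0 - 1i).
Count = 5.
By the argument principle, (1/2πi) ∮_{|z|=R} p'(z)/p(z) dz equals exactly this count.

Number of zeros inside |z| < 1.5: 5.


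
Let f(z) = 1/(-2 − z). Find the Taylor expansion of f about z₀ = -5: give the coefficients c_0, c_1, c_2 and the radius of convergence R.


Let w = z − z₀, so z = z₀ + w.
Then -2 − z = -2 − (z₀ + w) = (-2 − z₀) − w = 3 − w.
f(z) = 1/(3 − w) = (1/(3)) · 1/(1 − w/(3)) = Σ_{n≥0} w^n / (3)^(n+1).
So c_n = 1/(3)^(n+1):
  c_0 = 1/(3)^1 = 1/3.
  c_1 = 1/(3)^2 = 1/9.
  c_2 = 1/(3)^3 = 1/27.
The series is valid for |w/d| < 1, i.e. |z − z₀| < |d|.
Radius of convergence: R = |-2 − z₀| = |3| = 3 (distance from z₀ to the singularity z = -2).

c_0 = 1/3, c_1 = 1/9, c_2 = 1/27; R = 3.


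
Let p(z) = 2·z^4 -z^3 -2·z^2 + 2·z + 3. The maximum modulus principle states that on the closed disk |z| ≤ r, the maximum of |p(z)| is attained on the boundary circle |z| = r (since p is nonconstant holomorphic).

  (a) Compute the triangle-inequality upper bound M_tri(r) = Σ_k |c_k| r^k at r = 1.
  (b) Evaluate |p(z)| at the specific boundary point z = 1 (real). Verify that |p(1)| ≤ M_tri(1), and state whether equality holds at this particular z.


Coefficients: c_0 = 3, c_1 = 2, c_2 = -2, c_3 = -1, c_4 = 2. Radius r = 1.
Part (a). Triangle bound: M_tri(r) = Σ_k |c_k| r^k
  = |3|·1^0 + |2|·1^1 + |-2|·1^2 + |-1|·1^3 + |2|·1^4
  = 3 + 2 + 2 + 1 + 2 = 10.
This bounds M(r) := max_{|z|=r} |p(z)| from above; equality holds iff all terms c_k z^k can be made to align in phase at a single z on |z|=r.
Part (b). At z = 1 (real, on the circle |z| = r):
  p(1) = (3)·1^0 + (2)·1^1 + (-2)·1^2 + (-1)·1^3 + (2)·1^4 = 4.
  |p(1)| = 4.
Check: |p(1)| = 4 ≤ 10 = M_tri(1). ✓ Equality does not hold at z = 1 (the coefficients have mixed signs, so the terms do not all align in phase there).

M_tri(1) = 10; |p(1)| = 4; equality at z=1: no.


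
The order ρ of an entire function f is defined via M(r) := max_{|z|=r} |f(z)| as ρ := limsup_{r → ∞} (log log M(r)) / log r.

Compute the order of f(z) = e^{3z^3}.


|e^{3z^3}| = e^{Re(3·z^3) + 0} ≤ e^{3|z|^3 + 0} = e^{3r^3 + 0} on |z| = r, so ρ ≤ 3. Choosing z on |z|=r so that 3·z^3 is real positive (always possible by picking arg z appropriately) gives |f(z)| = e^{3r^3 + 0}, matching the bound. The additive constant 0 does not affect log log M(r) ~ 3·log r. Hence ρ = 3.
Therefore ρ = 3.

Order ρ = 3.


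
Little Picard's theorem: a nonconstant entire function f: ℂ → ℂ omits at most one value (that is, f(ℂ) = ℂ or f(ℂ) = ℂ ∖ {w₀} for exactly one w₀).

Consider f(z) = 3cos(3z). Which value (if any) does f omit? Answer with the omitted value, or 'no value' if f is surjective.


Little Picard bounds the complement of f(ℂ) to at most one point.
cos is entire and surjective onto ℂ: for every w ∈ ℂ, cos(ζ) = w has a solution ζ ∈ ℂ (e.g., via the complex inverse arccos). With ζ = 3z this gives z = ζ/(3). Then 3·cos(3z) takes every value in 3·ℂ = ℂ, and adding 0 is a bijection of ℂ. So f is surjective and omits no value. (Note: only on the real line is cos bounded by [−1, 1].)

Omitted value: no value.


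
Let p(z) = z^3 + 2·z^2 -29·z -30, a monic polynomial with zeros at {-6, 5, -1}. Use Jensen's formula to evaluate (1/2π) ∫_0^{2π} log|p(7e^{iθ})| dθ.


Zeros: -6, -1, 5; r = 7.
Inside |z| < r: -6, -1, 5. Outside (|z| ≥ r): ∅.
p(0) = -30, so log|p(0)| = log(30) = 3.4012.
Apply Jensen: I(r) = log|p(0)| + Σ_k log(r/|z_k|), summed over zeros inside |z| < r.
  log(r/|z_k|) for z_k = -6: log(7/6) = 0.1542
  log(r/|z_k|) for z_k = 5: log(7/5) = 0.3365
  log(r/|z_k|) for z_k = -1: log(7/1) = 1.9459
Sum over inside zeros: 2.4365.
I(r) = log|p(0)| + (inside sum) = 3.4012 + 2.4365 = 5.8377.
Closed form (all zeros inside, monic): I(r) = n·log(r) = 3·log(7) = 5.8377. ✓

I(r) ≈ 5.8377.


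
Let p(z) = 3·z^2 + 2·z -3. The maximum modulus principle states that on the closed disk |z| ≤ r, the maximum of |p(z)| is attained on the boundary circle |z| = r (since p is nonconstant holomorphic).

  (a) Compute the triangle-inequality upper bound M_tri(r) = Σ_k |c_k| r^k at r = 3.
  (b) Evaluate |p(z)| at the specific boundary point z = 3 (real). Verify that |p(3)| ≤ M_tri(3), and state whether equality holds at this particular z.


Coefficients: c_0 = -3, c_1 = 2, c_2 = 3. Radius r = 3.
Part (a). Triangle bound: M_tri(r) = Σ_k |c_k| r^k
  = |-3|·3^0 + |2|·3^1 + |3|·3^2
  = 3 + 6 + 27 = 36.
This bounds M(r) := max_{|z|=r} |p(z)| from above; equality holds iff all terms c_k z^k can be made to align in phase at a single z on |z|=r.
Part (b). At z = 3 (real, on the circle |z| = r):
  p(3) = (-3)·3^0 + (2)·3^1 + (3)·3^2 = 30.
  |p(3)| = 30.
Check: |p(3)| = 30 ≤ 36 = M_tri(3). ✓ Equality does not hold at z = 3 (the coefficients have mixed signs, so the terms do not all align in phase there).

M_tri(3) = 36; |p(3)| = 30; equality at z=3: no.


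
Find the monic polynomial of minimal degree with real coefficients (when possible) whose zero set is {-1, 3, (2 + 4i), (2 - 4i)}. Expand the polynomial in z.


The polynomial is p(z) = ∏_{α ∈ S} (z − α), where S = {-1, 3, (2 + 4i), (2 - 4i)}.
Expanding the product yields: p(z) = z^4 -6·z^3 + 25·z^2 -28·z -60.
Note conjugate pairs combine to real quadratics: (z − (2+4i))(z − (2−4i)) = z² − 4z + 20.
The resulting polynomial has degree 4 and real coefficients as required.

p(z) = z^4 -6·z^3 + 25·z^2 -28·z -60.


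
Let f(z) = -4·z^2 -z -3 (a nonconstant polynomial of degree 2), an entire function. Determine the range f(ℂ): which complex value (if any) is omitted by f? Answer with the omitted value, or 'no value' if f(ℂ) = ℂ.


Little Picard bounds the complement of f(ℂ) to at most one point.
For every w ∈ ℂ, the equation p(z) − w = 0 is a nonconstant polynomial in z and hence has at least one root by the fundamental theorem of algebra. So p is surjective onto ℂ, omitting no value.

Omitted value: no value.


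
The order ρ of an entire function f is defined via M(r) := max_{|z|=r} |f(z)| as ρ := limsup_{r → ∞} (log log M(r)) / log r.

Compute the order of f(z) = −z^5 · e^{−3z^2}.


M(r) = max_{|z|=r} |-1|·|z|^5·|e^{−3z^2}| = 1·r^5 · e^{3r^2} (the factors attain their maxima compatibly on |z|=r). Then log M(r) = log 1 + 5·log r + 3r^2, dominated by the last term, so log log M(r) ~ 2·log r. The polynomial factor -1z^5 contributes only a log r term and does not affect the order. ρ = 2.
Therefore ρ = 2.

Order ρ = 2.


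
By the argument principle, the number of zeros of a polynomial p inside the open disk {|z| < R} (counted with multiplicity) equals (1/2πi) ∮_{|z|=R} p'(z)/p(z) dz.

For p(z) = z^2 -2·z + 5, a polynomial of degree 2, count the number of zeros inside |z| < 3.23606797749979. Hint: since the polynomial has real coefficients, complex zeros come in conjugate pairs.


The zeros of p are: (1 + 2i), (1 - 2i).
Their magnitudes are: 2.236, 2.236.
Zeros with |z| < R = 3.23606797749979: (1 + 2i), (1 - 2i).
Count = 2.
By the argument principle, (1/2πi) ∮_{|z|=R} p'(z)/p(z) dz equals exactly this count.

Number of zeros inside |z| < 3.23606797749979: 2.


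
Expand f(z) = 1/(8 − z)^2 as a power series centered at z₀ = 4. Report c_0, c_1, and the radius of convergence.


Let w = z − z₀, so z = z₀ + w.
Then 8 − z = 8 − (z₀ + w) = (8 − z₀) − w = 4 − w.
f(z) = 1/(4 − w)^2 = (1/(4)^2) · (1 − w/(4))^{−2}.
By the binomial series (1−u)^{−2} = Σ_{n≥0} C(n+1, 1) u^n for |u|<1, with u = w/(4):
  c_n = C(n+1, 1) / (4)^(n+2).
  c_0 = 1/(4)^2 = 1/16.
  c_1 = 2/(4)^3 = 1/32.
The series is valid for |w/d| < 1, i.e. |z − z₀| < |d|.
Radius of convergence: R = |8 − z₀| = |4| = 4 (distance from z₀ to the singularity z = 8).

c_0 = 1/16, c_1 = 1/32; R = 4.
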